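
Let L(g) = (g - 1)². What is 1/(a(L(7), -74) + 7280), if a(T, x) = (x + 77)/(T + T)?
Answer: 24/174721 ≈ 0.00013736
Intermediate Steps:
L(g) = (-1 + g)²
a(T, x) = (77 + x)/(2*T) (a(T, x) = (77 + x)/((2*T)) = (77 + x)*(1/(2*T)) = (77 + x)/(2*T))
1/(a(L(7), -74) + 7280) = 1/((77 - 74)/(2*((-1 + 7)²)) + 7280) = 1/((½)*3/6² + 7280) = 1/((½)*3/36 + 7280) = 1/((½)*(1/36)*3 + 7280) = 1/(1/24 + 7280) = 1/(174721/24) = 24/174721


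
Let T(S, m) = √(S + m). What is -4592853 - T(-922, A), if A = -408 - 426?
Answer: -4592853 - 2*I*√439 ≈ -4.5929e+6 - 41.905*I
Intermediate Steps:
A = -834
-4592853 - T(-922, A) = -4592853 - √(-922 - 834) = -4592853 - √(-1756) = -4592853 - 2*I*√439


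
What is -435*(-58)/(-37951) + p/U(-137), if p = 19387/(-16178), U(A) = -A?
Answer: -56655174817/84114065086 ≈ -0.67355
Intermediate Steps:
p = -19387/16178 (p = 19387*(-1/16178) = -19387/16178 ≈ -1.1984)
-435*(-58)/(-37951) + p/U(-137) = -435*(-58)/(-37951) - 19387/(16178*((-1*(-137)))) = 25230*(-1/37951) - 19387/16178/137 = -25230/37951 - 19387/16178*1/137 = -25230/37951 - 19387/2216386 = -56655174817/84114065086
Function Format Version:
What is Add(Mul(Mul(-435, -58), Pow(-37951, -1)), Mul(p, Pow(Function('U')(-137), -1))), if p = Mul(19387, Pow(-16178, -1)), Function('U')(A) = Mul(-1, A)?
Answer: Rational(-56655174817, 84114065086) ≈ -0.67355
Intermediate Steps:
p = Rational(-19387, 16178) (p = Mul(19387, Rational(-1, 16178)) = Rational(-19387, 16178) ≈ -1.1984)
Add(Mul(Mul(-435, -58), Pow(-37951, -1)), Mul(p, Pow(Function('U')(-137), -1))) = Add(Mul(Mul(-435, -58), Pow(-37951, -1)), Mul(Rational(-19387, 16178), Pow(Mul(-1, -137), -1))) = Add(Mul(25230, Rational(-1, 37951)), Mul(Rational(-19387, 16178), Pow(137, -1))) = Add(Rational(-25230, 37951), Mul(Rational(-19387, 16178), Rational(1, 137))) = Add(Rational(-25230, 37951), Rational(-19387, 2216386)) = Rational(-56655174817, 84114065086)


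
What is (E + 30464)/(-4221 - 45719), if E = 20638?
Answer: -25551/24970 ≈ -1.0233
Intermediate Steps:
(E + 30464)/(-4221 - 45719) = (20638 + 30464)/(-4221 - 45719) = 51102/(-49940) = 51102*(-1/49940) = -25551/24970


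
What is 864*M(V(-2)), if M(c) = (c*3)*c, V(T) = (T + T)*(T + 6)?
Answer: 663552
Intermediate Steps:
V(T) = 2*T*(6 + T) (V(T) = (2*T)*(6 + T) = 2*T*(6 + T))
M(c) = 3*c² (M(c) = (3*c)*c = 3*c²)
864*M(V(-2)) = 864*(3*(2*(-2)*(6 - 2))²) = 864*(3*(2*(-2)*4)²) = 864*(3*(-16)²) = 864*(3*256) = 864*768 = 663552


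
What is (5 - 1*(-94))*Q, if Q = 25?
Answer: 2475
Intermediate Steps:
(5 - 1*(-94))*Q = (5 - 1*(-94))*25 = (5 + 94)*25 = 99*25 = 2475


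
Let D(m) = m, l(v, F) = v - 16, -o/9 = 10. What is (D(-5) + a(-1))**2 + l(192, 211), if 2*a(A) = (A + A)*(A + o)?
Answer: 7572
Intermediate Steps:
o = -90 (o = -9*10 = -90)
l(v, F) = -16 + v
a(A) = A*(-90 + A) (a(A) = ((A + A)*(A - 90))/2 = ((2*A)*(-90 + A))/2 = (2*A*(-90 + A))/2 = A*(-90 + A))
(D(-5) + a(-1))**2 + l(192, 211) = (-5 - (-90 - 1))**2 + (-16 + 192) = (-5 - 1*(-91))**2 + 176 = (-5 + 91)**2 + 176 = 86**2 + 176 = 7396 + 176 = 7572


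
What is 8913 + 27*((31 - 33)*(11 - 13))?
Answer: 9021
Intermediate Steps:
8913 + 27*((31 - 33)*(11 - 13)) = 8913 + 27*(-2*(-2)) = 8913 + 27*4 = 8913 + 108 = 9021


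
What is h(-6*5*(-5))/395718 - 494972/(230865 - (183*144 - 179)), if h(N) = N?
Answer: -8159942754/3375012869 ≈ -2.4178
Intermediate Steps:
h(-6*5*(-5))/395718 - 494972/(230865 - (183*144 - 179)) = (-6*5*(-5))/395718 - 494972/(230865 - (183*144 - 179)) = -30*(-5)*(1/395718) - 494972/(230865 - (26352 - 179)) = 150*(1/395718) - 494972/(230865 - 1*26173) = 25/65953 - 494972/(230865 - 26173) = 25/65953 - 494972/204692 = 25/65953 - 494972*1/204692 = 25/65953 - 123743/51173 = -8159942754/3375012869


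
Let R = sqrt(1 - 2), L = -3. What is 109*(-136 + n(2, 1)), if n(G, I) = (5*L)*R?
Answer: -14824 - 1635*I ≈ -14824.0 - 1635.0*I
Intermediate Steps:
R = I (R = sqrt(-1) = I ≈ 1.0*I)
n(G, I) = -15*I (n(G, I) = (5*(-3))*I = -15*I)
109*(-136 + n(2, 1)) = 109*(-136 - 15*I) = -14824 - 1635*I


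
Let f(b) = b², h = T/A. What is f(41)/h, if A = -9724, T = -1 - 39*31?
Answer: 743002/55 ≈ 13509.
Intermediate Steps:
T = -1210 (T = -1 - 1209 = -1210)
h = 55/442 (h = -1210/(-9724) = -1210*(-1/9724) = 55/442 ≈ 0.12443)
f(41)/h = 41²/(55/442) = 1681*(442/55) = 743002/55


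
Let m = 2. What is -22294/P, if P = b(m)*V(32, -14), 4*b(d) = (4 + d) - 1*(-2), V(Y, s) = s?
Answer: 11147/14 ≈ 796.21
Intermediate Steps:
b(d) = 3/2 + d/4 (b(d) = ((4 + d) - 1*(-2))/4 = ((4 + d) + 2)/4 = (6 + d)/4 = 3/2 + d/4)
P = -28 (P = (3/2 + (¼)*2)*(-14) = (3/2 + ½)*(-14) = 2*(-14) = -28)
-22294/P = -22294/(-28) = -22294*(-1/28) = 11147/14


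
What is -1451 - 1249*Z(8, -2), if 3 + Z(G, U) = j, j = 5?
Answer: -3949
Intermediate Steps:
Z(G, U) = 2 (Z(G, U) = -3 + 5 = 2)
-1451 - 1249*Z(8, -2) = -1451 - 1249*2 = -1451 - 2498 = -3949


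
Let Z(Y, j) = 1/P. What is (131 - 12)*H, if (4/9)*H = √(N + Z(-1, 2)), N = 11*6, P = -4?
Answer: 1071*√263/8 ≈ 2171.1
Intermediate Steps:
Z(Y, j) = -¼ (Z(Y, j) = 1/(-4) = -¼)
N = 66
H = 9*√263/8 (H = 9*√(66 - ¼)/4 = 9*√(263/4)/4 = 9*(√263/2)/4 = 9*√263/8 ≈ 18.244)
(131 - 12)*H = (131 - 12)*(9*√263/8) = 119*(9*√263/8) = 1071*√263/8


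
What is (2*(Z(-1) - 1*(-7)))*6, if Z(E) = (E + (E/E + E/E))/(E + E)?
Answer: 78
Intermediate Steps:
Z(E) = (2 + E)/(2*E) (Z(E) = (E + (1 + 1))/((2*E)) = (E + 2)*(1/(2*E)) = (2 + E)*(1/(2*E)) = (2 + E)/(2*E))
(2*(Z(-1) - 1*(-7)))*6 = (2*((1/2)*(2 - 1)/(-1) - 1*(-7)))*6 = (2*((1/2)*(-1)*1 + 7))*6 = (2*(-1/2 + 7))*6 = (2*(13/2))*6 = 13*6 = 78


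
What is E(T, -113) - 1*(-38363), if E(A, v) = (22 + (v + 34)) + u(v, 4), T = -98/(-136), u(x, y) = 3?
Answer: 38309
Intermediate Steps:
T = 49/68 (T = -98*(-1/136) = 49/68 ≈ 0.72059)
E(A, v) = 59 + v (E(A, v) = (22 + (v + 34)) + 3 = (22 + (34 + v)) + 3 = (56 + v) + 3 = 59 + v)
E(T, -113) - 1*(-38363) = (59 - 113) - 1*(-38363) = -54 + 38363 = 38309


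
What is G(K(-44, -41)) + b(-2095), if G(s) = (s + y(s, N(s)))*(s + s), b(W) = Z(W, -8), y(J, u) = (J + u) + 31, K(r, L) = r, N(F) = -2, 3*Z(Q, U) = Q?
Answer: 13481/3 ≈ 4493.7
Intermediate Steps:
Z(Q, U) = Q/3
y(J, u) = 31 + J + u
b(W) = W/3
G(s) = 2*s*(29 + 2*s) (G(s) = (s + (31 + s - 2))*(s + s) = (s + (29 + s))*(2*s) = (29 + 2*s)*(2*s) = 2*s*(29 + 2*s))
G(K(-44, -41)) + b(-2095) = 2*(-44)*(29 + 2*(-44)) + (⅓)*(-2095) = 2*(-44)*(29 - 88) - 2095/3 = 2*(-44)*(-59) - 2095/3 = 5192 - 2095/3 = 13481/3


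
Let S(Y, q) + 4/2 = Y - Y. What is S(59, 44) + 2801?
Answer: 2799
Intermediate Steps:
S(Y, q) = -2 (S(Y, q) = -2 + (Y - Y) = -2 + 0 = -2)
S(59, 44) + 2801 = -2 + 2801 = 2799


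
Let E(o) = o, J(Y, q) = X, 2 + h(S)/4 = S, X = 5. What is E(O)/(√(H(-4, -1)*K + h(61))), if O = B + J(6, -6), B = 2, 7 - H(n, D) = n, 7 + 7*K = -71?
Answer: 7*√5558/794 ≈ 0.65726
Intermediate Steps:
K = -78/7 (K = -1 + (⅐)*(-71) = -1 - 71/7 = -78/7 ≈ -11.143)
H(n, D) = 7 - n
h(S) = -8 + 4*S
J(Y, q) = 5
O = 7 (O = 2 + 5 = 7)
E(O)/(√(H(-4, -1)*K + h(61))) = 7/(√((7 - 1*(-4))*(-78/7) + (-8 + 4*61))) = 7/(√((7 + 4)*(-78/7) + (-8 + 244))) = 7/(√(11*(-78/7) + 236)) = 7/(√(-858/7 + 236)) = 7/(√(794/7)) = 7/((√5558/7)) = 7*(√5558/794) = 7*√5558/794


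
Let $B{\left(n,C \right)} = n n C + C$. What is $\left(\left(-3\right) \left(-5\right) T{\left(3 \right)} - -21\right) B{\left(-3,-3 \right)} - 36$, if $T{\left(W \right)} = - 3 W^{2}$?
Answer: $11484$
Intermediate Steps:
$B{\left(n,C \right)} = C + C n^{2}$ ($B{\left(n,C \right)} = n^{2} C + C = C n^{2} + C = C + C n^{2}$)
$\left(\left(-3\right) \left(-5\right) T{\left(3 \right)} - -21\right) B{\left(-3,-3 \right)} - 36 = \left(\left(-3\right) \left(-5\right) \left(- 3 \cdot 3^{2}\right) - -21\right) \left(- 3 \left(1 + \left(-3\right)^{2}\right)\right) - 36 = \left(15 \left(\left(-3\right) 9\right) + 21\right) \left(- 3 \left(1 + 9\right)\right) - 36 = \left(15 \left(-27\right) + 21\right) \left(\left(-3\right) 10\right) - 36 = \left(-405 + 21\right) \left(-30\right) - 36 = \left(-384\right) \left(-30\right) - 36 = 11520 - 36 = 11484$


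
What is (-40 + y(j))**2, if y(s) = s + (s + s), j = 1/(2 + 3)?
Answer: 38809/25 ≈ 1552.4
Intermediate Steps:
j = 1/5 ≈ 0.20000
y(s) = 3*s (y(s) = s + 2*s = 3*s)
(-40 + y(j))**2 = (-40 + 3*(1/5))**2 = (-40 + 3/5)**2 = (-197/5)**2 = 38809/25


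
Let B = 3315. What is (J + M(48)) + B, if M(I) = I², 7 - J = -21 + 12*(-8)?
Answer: 5743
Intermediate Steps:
J = 124 (J = 7 - (-21 + 12*(-8)) = 7 - (-21 - 96) = 7 - 1*(-117) = 7 + 117 = 124)
(J + M(48)) + B = (124 + 48²) + 3315 = (124 + 2304) + 3315 = 2428 + 3315 = 5743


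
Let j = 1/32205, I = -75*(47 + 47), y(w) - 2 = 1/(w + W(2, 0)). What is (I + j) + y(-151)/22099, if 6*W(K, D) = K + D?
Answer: -20069891573819/2846793180 ≈ -7050.0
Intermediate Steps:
W(K, D) = D/6 + K/6 (W(K, D) = (K + D)/6 = (D + K)/6 = D/6 + K/6)
y(w) = 2 + 1/(⅓ + w) (y(w) = 2 + 1/(w + ((⅙)*0 + (⅙)*2)) = 2 + 1/(w + (0 + ⅓)) = 2 + 1/(w + ⅓) = 2 + 1/(⅓ + w))
I = -7050 (I = -75*94 = -7050)
j = 1/32205 ≈ 3.1051e-5
(I + j) + y(-151)/22099 = (-7050 + 1/32205) + ((5 + 6*(-151))/(1 + 3*(-151)))/22099 = -227045249/32205 + ((5 - 906)/(1 - 453))*(1/22099) = -227045249/32205 + (-901/(-452))*(1/22099) = -227045249/32205 - 1/452*(-901)*(1/22099) = -227045249/32205 + (901/452)*(1/22099) = -227045249/32205 + 901/9988748 = -20069891573819/2846793180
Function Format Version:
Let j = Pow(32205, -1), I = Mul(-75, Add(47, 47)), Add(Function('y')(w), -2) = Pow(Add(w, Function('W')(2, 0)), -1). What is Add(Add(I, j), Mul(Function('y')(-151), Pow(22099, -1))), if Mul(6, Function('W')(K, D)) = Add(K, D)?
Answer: Rational(-20069891573819, 2846793180) ≈ -7050.0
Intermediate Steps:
Function('W')(K, D) = Add(Mul(Rational(1, 6), D), Mul(Rational(1, 6), K)) (Function('W')(K, D) = Mul(Rational(1, 6), Add(K, D)) = Mul(Rational(1, 6), Add(D, K)) = Add(Mul(Rational(1, 6), D), Mul(Rational(1, 6), K)))
Function('y')(w) = Add(2, Pow(Add(Rational(1, 3), w), -1)) (Function('y')(w) = Add(2, Pow(Add(w, Add(Mul(Rational(1, 6), 0), Mul(Rational(1, 6), 2))), -1)) = Add(2, Pow(Add(w, Add(0, Rational(1, 3))), -1)) = Add(2, Pow(Add(w, Rational(1, 3)), -1)) = Add(2, Pow(Add(Rational(1, 3), w), -1)))
I = -7050 (I = Mul(-75, 94) = -7050)
j = Rational(1, 32205) ≈ 3.1051e-5
Add(Add(I, j), Mul(Function('y')(-151), Pow(22099, -1))) = Add(Add(-7050, Rational(1, 32205)), Mul(Mul(Pow(Add(1, Mul(3, -151)), -1), Add(5, Mul(6, -151))), Pow(22099, -1))) = Add(Rational(-227045249, 32205), Mul(Mul(Pow(Add(1, -453), -1), Add(5, -906)), Rational(1, 22099))) = Add(Rational(-227045249, 32205), Mul(Mul(Pow(-452, -1), -901), Rational(1, 22099))) = Add(Rational(-227045249, 32205), Mul(Mul(Rational(-1, 452), -901), Rational(1, 22099))) = Add(Rational(-227045249, 32205), Mul(Rational(901, 452), Rational(1, 22099))) = Add(Rational(-227045249, 32205), Rational(901, 9988748)) = Rational(-20069891573819, 2846793180)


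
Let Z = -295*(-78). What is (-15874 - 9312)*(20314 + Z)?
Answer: -1091158264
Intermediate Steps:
Z = 23010
(-15874 - 9312)*(20314 + Z) = (-15874 - 9312)*(20314 + 23010) = -25186*43324 = -1091158264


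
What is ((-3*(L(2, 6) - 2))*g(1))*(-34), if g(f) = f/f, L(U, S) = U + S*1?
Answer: 612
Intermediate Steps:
L(U, S) = S + U (L(U, S) = U + S = S + U)
g(f) = 1
((-3*(L(2, 6) - 2))*g(1))*(-34) = (-3*((6 + 2) - 2)*1)*(-34) = (-3*(8 - 2)*1)*(-34) = (-3*6*1)*(-34) = -18*1*(-34) = -18*(-34) = 612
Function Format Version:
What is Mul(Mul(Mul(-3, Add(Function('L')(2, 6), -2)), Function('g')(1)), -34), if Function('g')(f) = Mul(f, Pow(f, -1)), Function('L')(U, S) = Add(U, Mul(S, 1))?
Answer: 612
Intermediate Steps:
Function('L')(U, S) = Add(S, U) (Function('L')(U, S) = Add(U, S) = Add(S, U))
Function('g')(f) = 1
Mul(Mul(Mul(-3, Add(Function('L')(2, 6), -2)), Function('g')(1)), -34) = Mul(Mul(Mul(-3, Add(Add(6, 2), -2)), 1), -34) = Mul(Mul(Mul(-3, Add(8, -2)), 1), -34) = Mul(Mul(Mul(-3, 6), 1), -34) = Mul(Mul(-18, 1), -34) = Mul(-18, -34) = 612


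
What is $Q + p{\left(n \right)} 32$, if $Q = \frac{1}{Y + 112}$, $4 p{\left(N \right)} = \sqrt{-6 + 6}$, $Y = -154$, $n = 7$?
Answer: $- \frac{1}{42} \approx -0.02381$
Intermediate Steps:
$p{\left(N \right)} = 0$ ($p{\left(N \right)} = \frac{\sqrt{-6 + 6}}{4} = \frac{\sqrt{0}}{4} = \frac{1}{4} \cdot 0 = 0$)
$Q = - \frac{1}{42}$ ($Q = \frac{1}{-154 + 112} = \frac{1}{-42} = - \frac{1}{42} \approx -0.02381$)
$Q + p{\left(n \right)} 32 = - \frac{1}{42} + 0 \cdot 32 = - \frac{1}{42} + 0 = - \frac{1}{42}$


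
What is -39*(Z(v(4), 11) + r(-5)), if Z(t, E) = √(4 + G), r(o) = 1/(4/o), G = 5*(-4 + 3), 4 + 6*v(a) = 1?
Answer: 195/4 - 39*I ≈ 48.75 - 39.0*I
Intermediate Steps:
v(a) = -½ (v(a) = -⅔ + (⅙)*1 = -⅔ + ⅙ = -½)
G = -5 (G = 5*(-1) = -5)
r(o) = o/4
Z(t, E) = I (Z(t, E) = √(4 - 5) = √(-1) = I)
-39*(Z(v(4), 11) + r(-5)) = -39*(I + (¼)*(-5)) = -39*(I - 5/4) = -39*(-5/4 + I) = 195/4 - 39*I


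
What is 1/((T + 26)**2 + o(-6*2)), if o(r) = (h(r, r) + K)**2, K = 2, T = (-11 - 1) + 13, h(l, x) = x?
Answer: 1/829 ≈ 0.0012063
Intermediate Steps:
T = 1 (T = -12 + 13 = 1)
o(r) = (2 + r)**2 (o(r) = (r + 2)**2 = (2 + r)**2)
1/((T + 26)**2 + o(-6*2)) = 1/((1 + 26)**2 + (2 - 6*2)**2) = 1/(27**2 + (2 - 12)**2) = 1/(729 + (-10)**2) = 1/(729 + 100) = 1/829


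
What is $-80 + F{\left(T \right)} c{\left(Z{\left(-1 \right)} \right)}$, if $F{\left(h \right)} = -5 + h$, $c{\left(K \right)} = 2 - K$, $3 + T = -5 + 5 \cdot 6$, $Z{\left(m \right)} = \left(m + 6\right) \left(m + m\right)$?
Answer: $124$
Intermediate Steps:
$Z{\left(m \right)} = 2 m \left(6 + m\right)$ ($Z{\left(m \right)} = \left(6 + m\right) 2 m = 2 m \left(6 + m\right)$)
$T = 22$ ($T = -3 + \left(-5 + 5 \cdot 6\right) = -3 + \left(-5 + 30\right) = -3 + 25 = 22$)
$-80 + F{\left(T \right)} c{\left(Z{\left(-1 \right)} \right)} = -80 + \left(-5 + 22\right) \left(2 - 2 \left(-1\right) \left(6 - 1\right)\right) = -80 + 17 \left(2 - 2 \left(-1\right) 5\right) = -80 + 17 \left(2 - -10\right) = -80 + 17 \left(2 + 10\right) = -80 + 17 \cdot 12 = -80 + 204 = 124$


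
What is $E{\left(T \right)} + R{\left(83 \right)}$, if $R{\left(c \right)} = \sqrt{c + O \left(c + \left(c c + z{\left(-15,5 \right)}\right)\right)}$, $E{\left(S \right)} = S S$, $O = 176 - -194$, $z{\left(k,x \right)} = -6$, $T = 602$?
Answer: $362404 + \sqrt{2577503} \approx 3.6401 \cdot 10^{5}$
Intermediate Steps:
$O = 370$ ($O = 176 + 194 = 370$)
$E{\left(S \right)} = S^{2}$
$R{\left(c \right)} = \sqrt{-2220 + 370 c^{2} + 371 c}$ ($R{\left(c \right)} = \sqrt{c + 370 \left(c + \left(c c - 6\right)\right)} = \sqrt{c + 370 \left(c + \left(c^{2} - 6\right)\right)} = \sqrt{c + 370 \left(c + \left(-6 + c^{2}\right)\right)} = \sqrt{c + 370 \left(-6 + c + c^{2}\right)} = \sqrt{c + \left(-2220 + 370 c + 370 c^{2}\right)} = \sqrt{-2220 + 370 c^{2} + 371 c}$)
$E{\left(T \right)} + R{\left(83 \right)} = 602^{2} + \sqrt{-2220 + 370 \cdot 83^{2} + 371 \cdot 83} = 362404 + \sqrt{-2220 + 370 \cdot 6889 + 30793} = 362404 + \sqrt{-2220 + 2548930 + 30793} = 362404 + \sqrt{2577503}$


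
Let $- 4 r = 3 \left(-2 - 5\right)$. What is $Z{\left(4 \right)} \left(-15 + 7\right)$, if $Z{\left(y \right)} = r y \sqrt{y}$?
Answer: $-336$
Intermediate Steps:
$r = \frac{21}{4}$ ($r = - \frac{3 \left(-2 - 5\right)}{4} = - \frac{3 \left(-7\right)}{4} = \left(- \frac{1}{4}\right) \left(-21\right) = \frac{21}{4} \approx 5.25$)
$Z{\left(y \right)} = \frac{21 y^{\frac{3}{2}}}{4}$ ($Z{\left(y \right)} = \frac{21 y \sqrt{y}}{4} = \frac{21 y^{\frac{3}{2}}}{4}$)
$Z{\left(4 \right)} \left(-15 + 7\right) = \frac{21 \cdot 4^{\frac{3}{2}}}{4} \left(-15 + 7\right) = \frac{21}{4} \cdot 8 \left(-8\right) = 42 \left(-8\right) = -336$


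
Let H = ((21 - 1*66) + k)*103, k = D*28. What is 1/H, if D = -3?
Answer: -1/13287 ≈ -7.5262e-5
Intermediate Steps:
k = -84 (k = -3*28 = -84)
H = -13287 (H = ((21 - 1*66) - 84)*103 = ((21 - 66) - 84)*103 = (-45 - 84)*103 = -129*103 = -13287)
1/H = 1/(-13287) = -1/13287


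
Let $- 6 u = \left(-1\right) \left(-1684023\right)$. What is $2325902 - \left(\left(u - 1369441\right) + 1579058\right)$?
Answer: $\frac{4793911}{2} \approx 2.397 \cdot 10^{6}$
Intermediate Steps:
$u = - \frac{561341}{2}$ ($u = - \frac{\left(-1\right) \left(-1684023\right)}{6} = \left(- \frac{1}{6}\right) 1684023 = - \frac{561341}{2} \approx -2.8067 \cdot 10^{5}$)
$2325902 - \left(\left(u - 1369441\right) + 1579058\right) = 2325902 - \left(\left(- \frac{561341}{2} - 1369441\right) + 1579058\right) = 2325902 - \left(- \frac{3300223}{2} + 1579058\right) = 2325902 - - \frac{142107}{2} = 2325902 + \frac{142107}{2} = \frac{4793911}{2}$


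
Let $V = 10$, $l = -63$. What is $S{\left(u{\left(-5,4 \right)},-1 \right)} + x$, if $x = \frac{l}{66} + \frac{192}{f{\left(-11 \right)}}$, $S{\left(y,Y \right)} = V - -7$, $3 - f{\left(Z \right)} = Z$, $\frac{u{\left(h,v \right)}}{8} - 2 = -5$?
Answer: $\frac{4583}{154} \approx 29.76$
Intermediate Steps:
$u{\left(h,v \right)} = -24$ ($u{\left(h,v \right)} = 16 + 8 \left(-5\right) = 16 - 40 = -24$)
$f{\left(Z \right)} = 3 - Z$
$S{\left(y,Y \right)} = 17$ ($S{\left(y,Y \right)} = 10 - -7 = 10 + 7 = 17$)
$x = \frac{1965}{154}$ ($x = - \frac{63}{66} + \frac{192}{3 - -11} = \left(-63\right) \frac{1}{66} + \frac{192}{3 + 11} = - \frac{21}{22} + \frac{192}{14} = - \frac{21}{22} + 192 \cdot \frac{1}{14} = - \frac{21}{22} + \frac{96}{7} = \frac{1965}{154} \approx 12.76$)
$S{\left(u{\left(-5,4 \right)},-1 \right)} + x = 17 + \frac{1965}{154} = \frac{4583}{154}$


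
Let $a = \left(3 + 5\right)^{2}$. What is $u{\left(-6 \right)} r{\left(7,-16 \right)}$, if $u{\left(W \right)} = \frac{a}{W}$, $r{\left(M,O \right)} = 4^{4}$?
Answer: $- \frac{8192}{3} \approx -2730.7$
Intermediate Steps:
$r{\left(M,O \right)} = 256$
$a = 64$ ($a = 8^{2} = 64$)
$u{\left(W \right)} = \frac{64}{W}$
$u{\left(-6 \right)} r{\left(7,-16 \right)} = \frac{64}{-6} \cdot 256 = 64 \left(- \frac{1}{6}\right) 256 = \left(- \frac{32}{3}\right) 256 = - \frac{8192}{3}$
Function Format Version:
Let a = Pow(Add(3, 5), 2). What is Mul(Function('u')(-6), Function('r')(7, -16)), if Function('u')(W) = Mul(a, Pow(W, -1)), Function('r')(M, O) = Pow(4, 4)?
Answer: Rational(-8192, 3) ≈ -2730.7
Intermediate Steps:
Function('r')(M, O) = 256
a = 64 (a = Pow(8, 2) = 64)
Function('u')(W) = Mul(64, Pow(W, -1))
Mul(Function('u')(-6), Function('r')(7, -16)) = Mul(Mul(64, Pow(-6, -1)), 256) = Mul(Mul(64, Rational(-1, 6)), 256) = Mul(Rational(-32, 3), 256) = Rational(-8192, 3)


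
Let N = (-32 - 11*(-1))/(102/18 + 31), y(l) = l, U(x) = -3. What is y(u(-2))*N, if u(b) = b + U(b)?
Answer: 63/22 ≈ 2.8636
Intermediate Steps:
u(b) = -3 + b (u(b) = b - 3 = -3 + b)
N = -63/110 (N = (-32 + 11)/(102*(1/18) + 31) = -21/(17/3 + 31) = -21/110/3 = -21*3/110 = -63/110 ≈ -0.57273)
y(u(-2))*N = (-3 - 2)*(-63/110) = -5*(-63/110) = 63/22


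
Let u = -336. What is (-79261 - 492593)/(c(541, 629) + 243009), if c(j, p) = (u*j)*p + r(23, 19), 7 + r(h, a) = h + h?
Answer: 95309/19015676 ≈ 0.0050121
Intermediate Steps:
r(h, a) = -7 + 2*h (r(h, a) = -7 + (h + h) = -7 + 2*h)
c(j, p) = 39 - 336*j*p (c(j, p) = (-336*j)*p + (-7 + 2*23) = -336*j*p + (-7 + 46) = -336*j*p + 39 = 39 - 336*j*p)
(-79261 - 492593)/(c(541, 629) + 243009) = (-79261 - 492593)/((39 - 336*541*629) + 243009) = -571854/((39 - 114337104) + 243009) = -571854/(-114337065 + 243009) = -571854/(-114094056) = -571854*(-1/114094056) = 95309/19015676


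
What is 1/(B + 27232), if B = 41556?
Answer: 1/68788 ≈ 1.4537e-5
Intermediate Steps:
1/(B + 27232) = 1/(41556 + 27232) = 1/68788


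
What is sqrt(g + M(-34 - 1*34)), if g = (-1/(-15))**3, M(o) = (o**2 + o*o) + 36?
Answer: sqrt(470002515)/225 ≈ 96.354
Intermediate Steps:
M(o) = 36 + 2*o**2 (M(o) = (o**2 + o**2) + 36 = 2*o**2 + 36 = 36 + 2*o**2)
g = 1/3375 (g = (-1*(-1/15))**3 = (1/15)**3 = 1/3375 ≈ 0.00029630)
sqrt(g + M(-34 - 1*34)) = sqrt(1/3375 + (36 + 2*(-34 - 1*34)**2)) = sqrt(1/3375 + (36 + 2*(-34 - 34)**2)) = sqrt(1/3375 + (36 + 2*(-68)**2)) = sqrt(1/3375 + (36 + 2*4624)) = sqrt(1/3375 + (36 + 9248)) = sqrt(1/3375 + 9284) = sqrt(31333501/3375) = sqrt(470002515)/225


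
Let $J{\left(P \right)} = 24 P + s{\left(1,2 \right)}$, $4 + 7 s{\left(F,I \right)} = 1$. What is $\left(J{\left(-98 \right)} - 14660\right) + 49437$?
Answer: $\frac{226972}{7} \approx 32425.0$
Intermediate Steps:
$s{\left(F,I \right)} = - \frac{3}{7}$ ($s{\left(F,I \right)} = - \frac{4}{7} + \frac{1}{7} \cdot 1 = - \frac{4}{7} + \frac{1}{7} = - \frac{3}{7}$)
$J{\left(P \right)} = - \frac{3}{7} + 24 P$ ($J{\left(P \right)} = 24 P - \frac{3}{7} = - \frac{3}{7} + 24 P$)
$\left(J{\left(-98 \right)} - 14660\right) + 49437 = \left(\left(- \frac{3}{7} + 24 \left(-98\right)\right) - 14660\right) + 49437 = \left(\left(- \frac{3}{7} - 2352\right) - 14660\right) + 49437 = \left(- \frac{16467}{7} - 14660\right) + 49437 = - \frac{119087}{7} + 49437 = \frac{226972}{7}$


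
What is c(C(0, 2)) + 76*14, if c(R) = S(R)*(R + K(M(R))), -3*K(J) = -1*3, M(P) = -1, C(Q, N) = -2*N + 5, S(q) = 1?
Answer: 1066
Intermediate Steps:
C(Q, N) = 5 - 2*N
K(J) = 1 (K(J) = -(-1)*3/3 = -⅓*(-3) = 1)
c(R) = 1 + R (c(R) = 1*(R + 1) = 1*(1 + R) = 1 + R)
c(C(0, 2)) + 76*14 = (1 + (5 - 2*2)) + 76*14 = (1 + (5 - 4)) + 1064 = (1 + 1) + 1064 = 2 + 1064 = 1066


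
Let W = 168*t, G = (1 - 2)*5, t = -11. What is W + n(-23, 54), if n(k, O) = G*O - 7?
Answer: -2125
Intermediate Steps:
G = -5 (G = -1*5 = -5)
W = -1848 (W = 168*(-11) = -1848)
n(k, O) = -7 - 5*O (n(k, O) = -5*O - 7 = -7 - 5*O)
W + n(-23, 54) = -1848 + (-7 - 5*54) = -1848 + (-7 - 270) = -1848 - 277 = -2125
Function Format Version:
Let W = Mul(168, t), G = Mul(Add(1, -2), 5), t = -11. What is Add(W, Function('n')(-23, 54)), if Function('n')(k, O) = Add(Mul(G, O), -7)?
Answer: -2125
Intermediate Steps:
G = -5 (G = Mul(-1, 5) = -5)
W = -1848 (W = Mul(168, -11) = -1848)
Function('n')(k, O) = Add(-7, Mul(-5, O)) (Function('n')(k, O) = Add(Mul(-5, O), -7) = Add(-7, Mul(-5, O)))
Add(W, Function('n')(-23, 54)) = Add(-1848, Add(-7, Mul(-5, 54))) = Add(-1848, Add(-7, -270)) = Add(-1848, -277) = -2125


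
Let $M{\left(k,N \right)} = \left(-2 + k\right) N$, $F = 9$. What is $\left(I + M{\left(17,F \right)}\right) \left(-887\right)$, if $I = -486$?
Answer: $311337$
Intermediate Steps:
$M{\left(k,N \right)} = N \left(-2 + k\right)$
$\left(I + M{\left(17,F \right)}\right) \left(-887\right) = \left(-486 + 9 \left(-2 + 17\right)\right) \left(-887\right) = \left(-486 + 9 \cdot 15\right) \left(-887\right) = \left(-486 + 135\right) \left(-887\right) = \left(-351\right) \left(-887\right) = 311337$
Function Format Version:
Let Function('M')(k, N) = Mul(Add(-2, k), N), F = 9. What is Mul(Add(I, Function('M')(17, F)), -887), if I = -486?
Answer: 311337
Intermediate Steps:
Function('M')(k, N) = Mul(N, Add(-2, k))
Mul(Add(I, Function('M')(17, F)), -887) = Mul(Add(-486, Mul(9, Add(-2, 17))), -887) = Mul(Add(-486, Mul(9, 15)), -887) = Mul(Add(-486, 135), -887) = Mul(-351, -887) = 311337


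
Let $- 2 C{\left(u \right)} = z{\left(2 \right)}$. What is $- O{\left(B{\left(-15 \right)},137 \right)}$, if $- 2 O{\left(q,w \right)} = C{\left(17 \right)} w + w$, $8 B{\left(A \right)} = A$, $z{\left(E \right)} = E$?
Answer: $0$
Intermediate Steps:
$C{\left(u \right)} = -1$ ($C{\left(u \right)} = \left(- \frac{1}{2}\right) 2 = -1$)
$B{\left(A \right)} = \frac{A}{8}$
$O{\left(q,w \right)} = 0$ ($O{\left(q,w \right)} = - \frac{- w + w}{2} = \left(- \frac{1}{2}\right) 0 = 0$)
$- O{\left(B{\left(-15 \right)},137 \right)} = \left(-1\right) 0 = 0$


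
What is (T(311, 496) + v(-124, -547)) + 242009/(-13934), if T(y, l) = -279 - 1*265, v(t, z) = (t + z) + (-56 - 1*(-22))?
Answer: -17645575/13934 ≈ -1266.4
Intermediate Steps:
v(t, z) = -34 + t + z (v(t, z) = (t + z) + (-56 + 22) = (t + z) - 34 = -34 + t + z)
T(y, l) = -544 (T(y, l) = -279 - 265 = -544)
(T(311, 496) + v(-124, -547)) + 242009/(-13934) = (-544 + (-34 - 124 - 547)) + 242009/(-13934) = (-544 - 705) + 242009*(-1/13934) = -1249 - 242009/13934 = -17645575/13934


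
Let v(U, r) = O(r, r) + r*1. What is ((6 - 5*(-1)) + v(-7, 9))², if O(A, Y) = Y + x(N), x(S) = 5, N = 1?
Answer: 1156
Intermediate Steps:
O(A, Y) = 5 + Y (O(A, Y) = Y + 5 = 5 + Y)
v(U, r) = 5 + 2*r (v(U, r) = (5 + r) + r*1 = (5 + r) + r = 5 + 2*r)
((6 - 5*(-1)) + v(-7, 9))² = ((6 - 5*(-1)) + (5 + 2*9))² = ((6 + 5) + (5 + 18))² = (11 + 23)² = 34² = 1156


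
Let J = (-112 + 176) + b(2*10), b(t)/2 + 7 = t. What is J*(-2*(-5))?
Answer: 900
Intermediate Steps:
b(t) = -14 + 2*t
J = 90 (J = (-112 + 176) + (-14 + 2*(2*10)) = 64 + (-14 + 2*20) = 64 + (-14 + 40) = 64 + 26 = 90)
J*(-2*(-5)) = 90*(-2*(-5)) = 90*10 = 900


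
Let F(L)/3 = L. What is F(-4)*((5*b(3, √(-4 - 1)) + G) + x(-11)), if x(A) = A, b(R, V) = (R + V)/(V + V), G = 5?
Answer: 42 + 18*I*√5 ≈ 42.0 + 40.249*I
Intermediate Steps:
b(R, V) = (R + V)/(2*V) (b(R, V) = (R + V)/((2*V)) = (R + V)*(1/(2*V)) = (R + V)/(2*V))
F(L) = 3*L
F(-4)*((5*b(3, √(-4 - 1)) + G) + x(-11)) = (3*(-4))*((5*((3 + √(-4 - 1))/(2*(√(-4 - 1)))) + 5) - 11) = -12*((5*((3 + √(-5))/(2*(√(-5)))) + 5) - 11) = -12*((5*((3 + I*√5)/(2*((I*√5)))) + 5) - 11) = -12*((5*((-I*√5/5)*(3 + I*√5)/2) + 5) - 11) = -12*((5*(-I*√5*(3 + I*√5)/10) + 5) - 11) = -12*((-I*√5*(3 + I*√5)/2 + 5) - 11) = -12*((5 - I*√5*(3 + I*√5)/2) - 11) = -12*(-6 - I*√5*(3 + I*√5)/2) = 72 + 6*I*√5*(3 + I*√5)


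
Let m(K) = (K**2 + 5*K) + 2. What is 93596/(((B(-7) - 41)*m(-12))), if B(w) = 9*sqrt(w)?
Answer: -959359/48332 - 210591*I*sqrt(7)/48332 ≈ -19.849 - 11.528*I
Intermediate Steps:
m(K) = 2 + K**2 + 5*K
93596/(((B(-7) - 41)*m(-12))) = 93596/(((9*sqrt(-7) - 41)*(2 + (-12)**2 + 5*(-12)))) = 93596/(((9*(I*sqrt(7)) - 41)*(2 + 144 - 60))) = 93596/(((9*I*sqrt(7) - 41)*86)) = 93596/(((-41 + 9*I*sqrt(7))*86)) = 93596/(-3526 + 774*I*sqrt(7))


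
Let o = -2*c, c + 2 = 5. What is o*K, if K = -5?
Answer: 30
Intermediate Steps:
c = 3 (c = -2 + 5 = 3)
o = -6 (o = -2*3 = -6)
o*K = -6*(-5) = 30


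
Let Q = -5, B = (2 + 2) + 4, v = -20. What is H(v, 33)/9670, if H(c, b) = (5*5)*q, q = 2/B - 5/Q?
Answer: 25/7736 ≈ 0.0032316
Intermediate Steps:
B = 8 (B = 4 + 4 = 8)
q = 5/4 (q = 2/8 - 5/(-5) = 2*(1/8) - 5*(-1/5) = 1/4 + 1 = 5/4 ≈ 1.2500)
H(c, b) = 125/4 (H(c, b) = (5*5)*(5/4) = 25*(5/4) = 125/4)
H(v, 33)/9670 = (125/4)/9670 = (125/4)*(1/9670) = 25/7736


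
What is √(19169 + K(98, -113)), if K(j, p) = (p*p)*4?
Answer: 3*√7805 ≈ 265.04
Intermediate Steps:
K(j, p) = 4*p² (K(j, p) = p²*4 = 4*p²)
√(19169 + K(98, -113)) = √(19169 + 4*(-113)²) = √(19169 + 4*12769) = √(19169 + 51076) = √70245 = 3*√7805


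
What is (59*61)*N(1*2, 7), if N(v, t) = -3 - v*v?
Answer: -25193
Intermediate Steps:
N(v, t) = -3 - v**2
(59*61)*N(1*2, 7) = (59*61)*(-3 - (1*2)**2) = 3599*(-3 - 1*2**2) = 3599*(-3 - 1*4) = 3599*(-3 - 4) = 3599*(-7) = -25193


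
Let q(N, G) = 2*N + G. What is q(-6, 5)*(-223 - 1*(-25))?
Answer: 1386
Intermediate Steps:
q(N, G) = G + 2*N
q(-6, 5)*(-223 - 1*(-25)) = (5 + 2*(-6))*(-223 - 1*(-25)) = (5 - 12)*(-223 + 25) = -7*(-198) = 1386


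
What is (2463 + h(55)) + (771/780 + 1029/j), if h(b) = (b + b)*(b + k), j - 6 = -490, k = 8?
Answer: 73866998/7865 ≈ 9391.9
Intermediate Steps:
j = -484 (j = 6 - 490 = -484)
h(b) = 2*b*(8 + b) (h(b) = (b + b)*(b + 8) = (2*b)*(8 + b) = 2*b*(8 + b))
(2463 + h(55)) + (771/780 + 1029/j) = (2463 + 2*55*(8 + 55)) + (771/780 + 1029/(-484)) = (2463 + 2*55*63) + (771*(1/780) + 1029*(-1/484)) = (2463 + 6930) + (257/260 - 1029/484) = 9393 - 8947/7865 = 73866998/7865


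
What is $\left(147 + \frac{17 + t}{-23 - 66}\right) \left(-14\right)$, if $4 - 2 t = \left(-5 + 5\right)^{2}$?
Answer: $- \frac{182896}{89} \approx -2055.0$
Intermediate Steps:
$t = 2$ ($t = 2 - \frac{\left(-5 + 5\right)^{2}}{2} = 2 - \frac{0^{2}}{2} = 2 - 0 = 2 + 0 = 2$)
$\left(147 + \frac{17 + t}{-23 - 66}\right) \left(-14\right) = \left(147 + \frac{17 + 2}{-23 - 66}\right) \left(-14\right) = \left(147 + \frac{19}{-89}\right) \left(-14\right) = \left(147 + 19 \left(- \frac{1}{89}\right)\right) \left(-14\right) = \left(147 - \frac{19}{89}\right) \left(-14\right) = \frac{13064}{89} \left(-14\right) = - \frac{182896}{89}$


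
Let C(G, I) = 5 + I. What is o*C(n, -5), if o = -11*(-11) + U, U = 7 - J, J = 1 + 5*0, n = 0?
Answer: 0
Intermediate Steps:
J = 1 (J = 1 + 0 = 1)
U = 6 (U = 7 - 1*1 = 7 - 1 = 6)
o = 127 (o = -11*(-11) + 6 = 121 + 6 = 127)
o*C(n, -5) = 127*(5 - 5) = 127*0 = 0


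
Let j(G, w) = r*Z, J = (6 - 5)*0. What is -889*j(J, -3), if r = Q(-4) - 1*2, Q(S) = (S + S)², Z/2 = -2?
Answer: 220472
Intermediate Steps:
Z = -4 (Z = 2*(-2) = -4)
Q(S) = 4*S² (Q(S) = (2*S)² = 4*S²)
r = 62 (r = 4*(-4)² - 1*2 = 4*16 - 2 = 64 - 2 = 62)
J = 0 (J = 1*0 = 0)
j(G, w) = -248 (j(G, w) = 62*(-4) = -248)
-889*j(J, -3) = -889*(-248) = 220472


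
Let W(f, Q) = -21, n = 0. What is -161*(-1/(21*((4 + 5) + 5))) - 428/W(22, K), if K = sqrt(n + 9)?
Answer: 293/14 ≈ 20.929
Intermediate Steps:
K = 3 (K = sqrt(0 + 9) = sqrt(9) = 3)
-161*(-1/(21*((4 + 5) + 5))) - 428/W(22, K) = -161*(-1/(21*((4 + 5) + 5))) - 428/(-21) = -161*(-1/(21*(9 + 5))) - 428*(-1/21) = -161/((-21*14)) + 428/21 = -161/(-294) + 428/21 = -161*(-1/294) + 428/21 = 23/42 + 428/21 = 293/14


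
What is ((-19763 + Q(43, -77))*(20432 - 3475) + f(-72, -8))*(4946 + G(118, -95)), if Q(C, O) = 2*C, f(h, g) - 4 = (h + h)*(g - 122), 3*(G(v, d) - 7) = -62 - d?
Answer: -1656209635060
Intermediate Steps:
G(v, d) = -41/3 - d/3 (G(v, d) = 7 + (-62 - d)/3 = 7 + (-62/3 - d/3) = -41/3 - d/3)
f(h, g) = 4 + 2*h*(-122 + g) (f(h, g) = 4 + (h + h)*(g - 122) = 4 + (2*h)*(-122 + g) = 4 + 2*h*(-122 + g))
((-19763 + Q(43, -77))*(20432 - 3475) + f(-72, -8))*(4946 + G(118, -95)) = ((-19763 + 2*43)*(20432 - 3475) + (4 - 244*(-72) + 2*(-8)*(-72)))*(4946 + (-41/3 - ⅓*(-95))) = ((-19763 + 86)*16957 + (4 + 17568 + 1152))*(4946 + (-41/3 + 95/3)) = (-19677*16957 + 18724)*(4946 + 18) = (-333662889 + 18724)*4964 = -333644165*4964 = -1656209635060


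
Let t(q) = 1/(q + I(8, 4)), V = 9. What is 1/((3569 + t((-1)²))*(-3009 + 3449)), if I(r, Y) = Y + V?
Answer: 7/10992740 ≈ 6.3678e-7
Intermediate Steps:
I(r, Y) = 9 + Y (I(r, Y) = Y + 9 = 9 + Y)
t(q) = 1/(13 + q) (t(q) = 1/(q + (9 + 4)) = 1/(q + 13) = 1/(13 + q))
1/((3569 + t((-1)²))*(-3009 + 3449)) = 1/((3569 + 1/(13 + (-1)²))*(-3009 + 3449)) = 1/((3569 + 1/(13 + 1))*440) = 1/((3569 + 1/14)*440) = 1/((49967/14)*440) = 1/(10992740/7) = 7/10992740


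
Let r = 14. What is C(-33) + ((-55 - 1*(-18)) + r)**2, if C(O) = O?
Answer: 496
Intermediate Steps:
C(-33) + ((-55 - 1*(-18)) + r)**2 = -33 + ((-55 - 1*(-18)) + 14)**2 = -33 + ((-55 + 18) + 14)**2 = -33 + (-37 + 14)**2 = -33 + (-23)**2 = -33 + 529 = 496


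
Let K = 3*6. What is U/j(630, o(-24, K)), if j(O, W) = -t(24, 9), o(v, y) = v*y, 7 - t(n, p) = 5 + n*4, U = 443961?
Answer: 443961/94 ≈ 4723.0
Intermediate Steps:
t(n, p) = 2 - 4*n (t(n, p) = 7 - (5 + n*4) = 7 - (5 + 4*n) = 7 + (-5 - 4*n) = 2 - 4*n)
K = 18
j(O, W) = 94 (j(O, W) = -(2 - 4*24) = -(2 - 96) = -1*(-94) = 94)
U/j(630, o(-24, K)) = 443961/94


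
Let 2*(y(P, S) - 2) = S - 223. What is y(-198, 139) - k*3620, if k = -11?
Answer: 39780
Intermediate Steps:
y(P, S) = -219/2 + S/2 (y(P, S) = 2 + (S - 223)/2 = 2 + (-223 + S)/2 = 2 + (-223/2 + S/2) = -219/2 + S/2)
y(-198, 139) - k*3620 = (-219/2 + (½)*139) - (-11)*3620 = (-219/2 + 139/2) - 1*(-39820) = -40 + 39820 = 39780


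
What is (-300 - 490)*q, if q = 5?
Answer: -3950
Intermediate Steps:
(-300 - 490)*q = (-300 - 490)*5 = -790*5 = -3950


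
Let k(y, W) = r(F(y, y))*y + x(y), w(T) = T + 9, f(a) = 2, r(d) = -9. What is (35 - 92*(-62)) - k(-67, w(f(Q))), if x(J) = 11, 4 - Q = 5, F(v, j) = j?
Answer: 5125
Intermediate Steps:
Q = -1 (Q = 4 - 1*5 = 4 - 5 = -1)
w(T) = 9 + T
k(y, W) = 11 - 9*y (k(y, W) = -9*y + 11 = 11 - 9*y)
(35 - 92*(-62)) - k(-67, w(f(Q))) = (35 - 92*(-62)) - (11 - 9*(-67)) = (35 + 5704) - (11 + 603) = 5739 - 1*614 = 5739 - 614 = 5125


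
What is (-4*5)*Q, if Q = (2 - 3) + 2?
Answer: -20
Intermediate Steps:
Q = 1 (Q = -1 + 2 = 1)
(-4*5)*Q = -4*5*1 = -20*1 = -20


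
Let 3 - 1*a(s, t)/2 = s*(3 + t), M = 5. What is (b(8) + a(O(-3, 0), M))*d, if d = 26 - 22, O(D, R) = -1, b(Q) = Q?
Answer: 120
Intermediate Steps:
d = 4
a(s, t) = 6 - 2*s*(3 + t)
(b(8) + a(O(-3, 0), M))*d = (8 + (6 - 6*(-1) - 2*(-1)*5))*4 = (8 + (6 + 6 + 10))*4 = (8 + 22)*4 = 30*4 = 120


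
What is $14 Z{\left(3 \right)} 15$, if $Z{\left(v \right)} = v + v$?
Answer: $1260$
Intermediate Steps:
$Z{\left(v \right)} = 2 v$
$14 Z{\left(3 \right)} 15 = 14 \cdot 2 \cdot 3 \cdot 15 = 14 \cdot 6 \cdot 15 = 84 \cdot 15 = 1260$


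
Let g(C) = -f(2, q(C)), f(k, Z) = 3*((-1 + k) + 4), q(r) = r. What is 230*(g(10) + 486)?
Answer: 108330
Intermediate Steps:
f(k, Z) = 9 + 3*k (f(k, Z) = 3*(3 + k) = 9 + 3*k)
g(C) = -15 (g(C) = -(9 + 3*2) = -(9 + 6) = -1*15 = -15)
230*(g(10) + 486) = 230*(-15 + 486) = 230*471 = 108330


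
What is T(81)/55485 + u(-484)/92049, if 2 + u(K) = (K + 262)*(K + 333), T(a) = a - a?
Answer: 33520/92049 ≈ 0.36415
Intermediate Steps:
T(a) = 0
u(K) = -2 + (262 + K)*(333 + K) (u(K) = -2 + (K + 262)*(K + 333) = -2 + (262 + K)*(333 + K))
T(81)/55485 + u(-484)/92049 = 0/55485 + (87244 + (-484)² + 595*(-484))/92049 = 0*(1/55485) + (87244 + 234256 - 287980)*(1/92049) = 0 + 33520*(1/92049) = 0 + 33520/92049 = 33520/92049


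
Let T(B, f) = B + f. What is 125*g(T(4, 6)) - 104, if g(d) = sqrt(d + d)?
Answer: -104 + 250*sqrt(5) ≈ 455.02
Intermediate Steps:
g(d) = sqrt(2)*sqrt(d) (g(d) = sqrt(2*d) = sqrt(2)*sqrt(d))
125*g(T(4, 6)) - 104 = 125*(sqrt(2)*sqrt(4 + 6)) - 104 = 125*(sqrt(2)*sqrt(10)) - 104 = 125*(2*sqrt(5)) - 104 = 250*sqrt(5) - 104 = -104 + 250*sqrt(5)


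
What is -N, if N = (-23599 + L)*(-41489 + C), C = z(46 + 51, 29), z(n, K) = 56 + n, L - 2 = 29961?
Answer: 263062304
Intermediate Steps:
L = 29963 (L = 2 + 29961 = 29963)
C = 153 (C = 56 + (46 + 51) = 56 + 97 = 153)
N = -263062304 (N = (-23599 + 29963)*(-41489 + 153) = 6364*(-41336) = -263062304)
-N = -1*(-263062304) = 263062304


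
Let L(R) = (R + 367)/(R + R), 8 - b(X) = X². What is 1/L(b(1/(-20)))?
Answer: 6398/149999 ≈ 0.042654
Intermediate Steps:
b(X) = 8 - X²
L(R) = (367 + R)/(2*R) (L(R) = (367 + R)/((2*R)) = (367 + R)*(1/(2*R)) = (367 + R)/(2*R))
1/L(b(1/(-20))) = 1/((367 + (8 - (1/(-20))²))/(2*(8 - (1/(-20))²))) = 1/((367 + (8 - (-1/20)²))/(2*(8 - (-1/20)²))) = 1/((367 + (8 - 1*1/400))/(2*(8 - 1*1/400))) = 1/((367 + (8 - 1/400))/(2*(8 - 1/400))) = 1/((367 + 3199/400)/(2*(3199/400))) = 1/((½)*(400/3199)*(149999/400)) = 1/(149999/6398) = 6398/149999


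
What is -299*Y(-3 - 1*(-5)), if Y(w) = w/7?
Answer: -598/7 ≈ -85.429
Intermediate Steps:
Y(w) = w/7 (Y(w) = w*(⅐) = w/7)
-299*Y(-3 - 1*(-5)) = -299*(-3 - 1*(-5))/7 = -299*(-3 + 5)/7 = -299*2/7 = -598/7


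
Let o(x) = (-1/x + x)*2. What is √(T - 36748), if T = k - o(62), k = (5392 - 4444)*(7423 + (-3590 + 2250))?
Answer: √5506349363/31 ≈ 2393.7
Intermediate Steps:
o(x) = -2/x + 2*x (o(x) = (x - 1/x)*2 = -2/x + 2*x)
k = 5766684 (k = 948*(7423 - 1340) = 948*6083 = 5766684)
T = 178763361/31 (T = 5766684 - (-2/62 + 2*62) = 5766684 - (-2*1/62 + 124) = 5766684 - (-1/31 + 124) = 5766684 - 1*3843/31 = 5766684 - 3843/31 = 178763361/31 ≈ 5.7666e+6)
√(T - 36748) = √(178763361/31 - 36748) = √(177624173/31) = √5506349363/31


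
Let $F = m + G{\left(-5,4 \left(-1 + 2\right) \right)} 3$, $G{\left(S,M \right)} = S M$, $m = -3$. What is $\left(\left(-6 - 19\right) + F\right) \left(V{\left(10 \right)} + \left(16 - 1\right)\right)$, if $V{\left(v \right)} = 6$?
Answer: $-1848$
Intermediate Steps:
$G{\left(S,M \right)} = M S$
$F = -63$ ($F = -3 + 4 \left(-1 + 2\right) \left(-5\right) 3 = -3 + 4 \cdot 1 \left(-5\right) 3 = -3 + 4 \left(-5\right) 3 = -3 - 60 = -63$)
$\left(\left(-6 - 19\right) + F\right) \left(V{\left(10 \right)} + \left(16 - 1\right)\right) = \left(\left(-6 - 19\right) - 63\right) \left(6 + \left(16 - 1\right)\right) = \left(-25 - 63\right) \left(6 + 15\right) = \left(-88\right) 21 = -1848$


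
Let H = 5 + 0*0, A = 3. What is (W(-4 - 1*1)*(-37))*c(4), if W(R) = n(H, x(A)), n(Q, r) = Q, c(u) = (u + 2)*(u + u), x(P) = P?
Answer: -8880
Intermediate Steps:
c(u) = 2*u*(2 + u) (c(u) = (2 + u)*(2*u) = 2*u*(2 + u))
H = 5 (H = 5 + 0 = 5)
W(R) = 5
(W(-4 - 1*1)*(-37))*c(4) = (5*(-37))*(2*4*(2 + 4)) = -370*4*6 = -185*48 = -8880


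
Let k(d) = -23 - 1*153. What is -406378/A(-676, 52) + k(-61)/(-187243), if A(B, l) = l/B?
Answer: 989188666278/187243 ≈ 5.2829e+6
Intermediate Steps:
k(d) = -176 (k(d) = -23 - 153 = -176)
-406378/A(-676, 52) + k(-61)/(-187243) = -406378/(52/(-676)) - 176/(-187243) = -406378/(52*(-1/676)) - 176*(-1/187243) = -406378/(-1/13) + 176/187243 = -406378*(-13) + 176/187243 = 5282914 + 176/187243 = 989188666278/187243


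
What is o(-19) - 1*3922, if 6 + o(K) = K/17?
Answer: -66795/17 ≈ -3929.1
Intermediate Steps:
o(K) = -6 + K/17
o(-19) - 1*3922 = (-6 + (1/17)*(-19)) - 1*3922 = (-6 - 19/17) - 3922 = -121/17 - 3922 = -66795/17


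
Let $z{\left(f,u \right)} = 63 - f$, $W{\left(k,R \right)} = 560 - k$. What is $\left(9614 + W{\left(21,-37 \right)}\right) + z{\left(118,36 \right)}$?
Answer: $10098$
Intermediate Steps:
$\left(9614 + W{\left(21,-37 \right)}\right) + z{\left(118,36 \right)} = \left(9614 + \left(560 - 21\right)\right) + \left(63 - 118\right) = \left(9614 + 539\right) - 55 = 10153 - 55 = 10098$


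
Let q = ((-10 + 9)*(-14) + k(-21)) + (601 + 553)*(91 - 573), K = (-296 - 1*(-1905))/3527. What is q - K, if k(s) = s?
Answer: -1961842454/3527 ≈ -5.5624e+5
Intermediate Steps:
K = 1609/3527 (K = (-296 + 1905)*(1/3527) = 1609*(1/3527) = 1609/3527 ≈ 0.45619)
q = -556235 (q = ((-10 + 9)*(-14) - 21) + (601 + 553)*(91 - 573) = (-1*(-14) - 21) + 1154*(-482) = (14 - 21) - 556228 = -7 - 556228 = -556235)
q - K = -556235 - 1*1609/3527 = -556235 - 1609/3527 = -1961842454/3527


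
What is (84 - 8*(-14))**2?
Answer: 38416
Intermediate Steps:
(84 - 8*(-14))**2 = (84 + 112)**2 = 196**2 = 38416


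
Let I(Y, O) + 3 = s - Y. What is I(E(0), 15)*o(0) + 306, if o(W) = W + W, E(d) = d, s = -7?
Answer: 306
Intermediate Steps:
o(W) = 2*W
I(Y, O) = -10 - Y (I(Y, O) = -3 + (-7 - Y) = -10 - Y)
I(E(0), 15)*o(0) + 306 = (-10 - 1*0)*(2*0) + 306 = (-10 + 0)*0 + 306 = -10*0 + 306 = 0 + 306 = 306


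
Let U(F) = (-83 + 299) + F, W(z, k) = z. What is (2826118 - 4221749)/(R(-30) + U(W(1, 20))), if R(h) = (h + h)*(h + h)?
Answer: -1395631/3817 ≈ -365.64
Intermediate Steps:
R(h) = 4*h² (R(h) = (2*h)*(2*h) = 4*h²)
U(F) = 216 + F
(2826118 - 4221749)/(R(-30) + U(W(1, 20))) = (2826118 - 4221749)/(4*(-30)² + (216 + 1)) = -1395631/(4*900 + 217) = -1395631/(3600 + 217) = -1395631/3817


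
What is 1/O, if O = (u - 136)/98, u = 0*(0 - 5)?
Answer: -49/68 ≈ -0.72059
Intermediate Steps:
u = 0 (u = 0*(-5) = 0)
O = -68/49 (O = (0 - 136)/98 = -136*1/98 = -68/49 ≈ -1.3878)
1/O = 1/(-68/49) = -49/68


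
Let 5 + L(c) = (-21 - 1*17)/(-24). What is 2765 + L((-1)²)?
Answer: 33139/12 ≈ 2761.6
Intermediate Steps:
L(c) = -41/12 (L(c) = -5 + (-21 - 1*17)/(-24) = -5 + (-21 - 17)*(-1/24) = -5 - 38*(-1/24) = -5 + 19/12 = -41/12)
2765 + L((-1)²) = 2765 - 41/12 = 33139/12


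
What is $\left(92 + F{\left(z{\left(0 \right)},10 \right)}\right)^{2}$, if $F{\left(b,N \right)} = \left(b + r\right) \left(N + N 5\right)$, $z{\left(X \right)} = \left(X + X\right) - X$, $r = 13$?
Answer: $760384$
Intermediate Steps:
$z{\left(X \right)} = X$ ($z{\left(X \right)} = 2 X - X = X$)
$F{\left(b,N \right)} = 6 N \left(13 + b\right)$ ($F{\left(b,N \right)} = \left(b + 13\right) \left(N + N 5\right) = \left(13 + b\right) \left(N + 5 N\right) = \left(13 + b\right) 6 N = 6 N \left(13 + b\right)$)
$\left(92 + F{\left(z{\left(0 \right)},10 \right)}\right)^{2} = \left(92 + 6 \cdot 10 \left(13 + 0\right)\right)^{2} = \left(92 + 6 \cdot 10 \cdot 13\right)^{2} = \left(92 + 780\right)^{2} = 872^{2} = 760384$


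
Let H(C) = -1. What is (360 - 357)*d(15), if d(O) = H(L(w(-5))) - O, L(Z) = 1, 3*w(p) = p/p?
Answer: -48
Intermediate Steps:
w(p) = 1/3 (w(p) = (p/p)/3 = (1/3)*1 = 1/3)
d(O) = -1 - O
(360 - 357)*d(15) = (360 - 357)*(-1 - 1*15) = 3*(-1 - 15) = 3*(-16) = -48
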